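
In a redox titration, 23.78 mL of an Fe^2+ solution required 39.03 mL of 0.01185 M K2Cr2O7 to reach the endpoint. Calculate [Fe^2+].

n(K2Cr2O7) = 0.01185 x 0.03903 = 0.0004625 mol.
From the balanced equation, 1 mol K2Cr2O7 reacts with 6 mol Fe^2+, so n(Fe^2+) = 0.0004625 x 6/1 = 0.002775 mol.
[Fe^2+] = 0.002775 / 0.02378 L = 0.117 M.

0.117 M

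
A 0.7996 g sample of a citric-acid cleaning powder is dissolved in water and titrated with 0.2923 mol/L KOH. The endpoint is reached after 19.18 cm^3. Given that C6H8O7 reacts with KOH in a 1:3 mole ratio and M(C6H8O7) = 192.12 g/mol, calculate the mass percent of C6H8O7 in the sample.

44.9%

n(KOH) = 0.2923 x 0.01918 = 0.005606 mol.
n(C6H8O7) = 0.005606 / 3 = 0.001869 mol.
mass of C6H8O7 = 0.001869 x 192.12 = 0.3590 g.
% purity = 0.3590 / 0.7996 x 100 = 44.9%.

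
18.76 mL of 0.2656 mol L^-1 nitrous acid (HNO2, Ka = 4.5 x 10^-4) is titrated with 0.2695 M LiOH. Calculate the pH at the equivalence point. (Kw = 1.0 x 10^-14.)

8.24

n(HNO2) = 0.2656 x 0.01876 = 0.004983 mol; V(LiOH) at equivalence = 0.004983/0.2695 = 0.01849 L.
At equivalence all the acid is converted to NO2-; total volume = 0.01876 + 0.01849 = 0.03725 L, so [NO2-] = 0.004983/0.03725 = 0.1338 M.
Kb = Kw/Ka = 1.0e-14 / 4.5 x 10^-4 = 2.22e-11.
[OH^-] = sqrt(Kb x [NO2-]) = sqrt(2.22e-11 x 0.1338) = 1.72e-6 M.
pOH = 5.76, so pH = 14.00 - 5.76 = 8.24.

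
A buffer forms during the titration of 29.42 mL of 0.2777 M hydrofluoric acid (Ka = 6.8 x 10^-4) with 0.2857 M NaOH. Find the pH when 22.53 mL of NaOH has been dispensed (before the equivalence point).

Initial n(HF) = 0.2777 x 0.02942 = 0.008170 mol.
n(NaOH) added = 0.2857 x 0.02253 = 0.006437 mol, converting that many moles of HF to F-.
Remaining n(HF) = 0.001733 mol; n(F-) = 0.006437 mol.
By Henderson-Hasselbalch, pH = pKa + log([A^-]/[HA]) = 3.17 + log(0.006437/0.001733) = 3.17 + (+0.57) = 3.74.

3.74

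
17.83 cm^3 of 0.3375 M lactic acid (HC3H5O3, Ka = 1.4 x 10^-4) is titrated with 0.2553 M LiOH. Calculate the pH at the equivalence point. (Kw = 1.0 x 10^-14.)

n(HC3H5O3) = 0.3375 x 0.01783 = 0.006018 mol; V(LiOH) at equivalence = 0.006018/0.2553 = 0.02357 L.
At equivalence all the acid is converted to C3H5O3-; total volume = 0.01783 + 0.02357 = 0.04140 L, so [C3H5O3-] = 0.006018/0.04140 = 0.1454 M.
Kb = Kw/Ka = 1.0e-14 / 1.4 x 10^-4 = 7.14e-11.
[OH^-] = sqrt(Kb x [C3H5O3-]) = sqrt(7.14e-11 x 0.1454) = 3.22e-6 M.
pOH = 5.49, so pH = 14.00 - 5.49 = 8.51.

8.51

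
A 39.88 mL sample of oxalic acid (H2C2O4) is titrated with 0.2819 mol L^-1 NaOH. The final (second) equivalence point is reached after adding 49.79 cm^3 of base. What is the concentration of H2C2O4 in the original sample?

n(NaOH) = 0.2819 x 0.04979 = 0.01404 mol.
At the final (second) equivalence point, 2 mol OH^- react per mol H2C2O4, so n(H2C2O4) = 0.01404 / 2 = 0.007018 mol.
[H2C2O4] = 0.007018 / 0.03988 L = 0.176 M.

0.176 M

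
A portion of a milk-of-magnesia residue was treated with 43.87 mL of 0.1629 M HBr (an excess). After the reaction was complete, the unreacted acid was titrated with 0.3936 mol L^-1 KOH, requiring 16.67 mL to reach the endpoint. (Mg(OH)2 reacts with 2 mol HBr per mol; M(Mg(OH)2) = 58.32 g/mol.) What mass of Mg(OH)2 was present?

0.0171 g

Total n(HBr) added = 0.1629 x 0.04387 = 0.007146 mol.
n(KOH) used = 0.3936 x 0.01667 = 0.006561 mol, which equals the excess n(HBr).
So n(HBr) consumed by the sample = 0.007146 - 0.006561 = 0.0005851 mol.
n(Mg(OH)2) = 0.0005851 / 2 = 0.0002926 mol.
mass = 0.0002926 mol x 58.32 g/mol = 0.0171 g.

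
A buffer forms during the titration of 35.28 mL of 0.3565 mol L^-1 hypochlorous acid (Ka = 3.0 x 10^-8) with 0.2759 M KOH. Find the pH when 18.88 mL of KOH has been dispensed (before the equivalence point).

7.37

Initial n(HClO) = 0.3565 x 0.03528 = 0.01258 mol.
n(KOH) added = 0.2759 x 0.01888 = 0.005209 mol, converting that many moles of HClO to ClO-.
Remaining n(HClO) = 0.007368 mol; n(ClO-) = 0.005209 mol.
By Henderson-Hasselbalch, pH = pKa + log([A^-]/[HA]) = 7.52 + log(0.005209/0.007368) = 7.52 + (-0.15) = 7.37.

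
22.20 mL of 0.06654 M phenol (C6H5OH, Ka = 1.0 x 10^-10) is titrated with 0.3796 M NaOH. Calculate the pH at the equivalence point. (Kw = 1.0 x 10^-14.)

11.38

n(C6H5OH) = 0.06654 x 0.02220 = 0.001477 mol; V(NaOH) at equivalence = 0.001477/0.3796 = 0.003891 L.
At equivalence all the acid is converted to C6H5O-; total volume = 0.02220 + 0.003891 = 0.02609 L, so [C6H5O-] = 0.001477/0.02609 = 0.05662 M.
Kb = Kw/Ka = 1.0e-14 / 1.0 x 10^-10 = 0.000100.
[OH^-] = sqrt(Kb x [C6H5O-]) = sqrt(0.000100 x 0.05662) = 0.00238 M.
pOH = 2.62, so pH = 14.00 - 2.62 = 11.38.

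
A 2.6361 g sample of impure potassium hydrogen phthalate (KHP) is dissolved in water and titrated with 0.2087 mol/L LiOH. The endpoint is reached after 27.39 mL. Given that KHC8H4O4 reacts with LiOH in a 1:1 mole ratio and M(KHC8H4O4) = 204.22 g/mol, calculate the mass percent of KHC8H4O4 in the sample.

44.3%

n(LiOH) = 0.2087 x 0.02739 = 0.005716 mol.
n(KHC8H4O4) = 0.005716 / 1 = 0.005716 mol.
mass of KHC8H4O4 = 0.005716 x 204.22 = 1.167 g.
% purity = 1.167 / 2.6361 x 100 = 44.3%.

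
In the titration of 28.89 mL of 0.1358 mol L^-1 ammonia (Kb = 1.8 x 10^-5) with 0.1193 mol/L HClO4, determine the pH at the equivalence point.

n(NH3) = 0.1358 x 0.02889 = 0.003923 mol; V(HClO4) at equivalence = 0.003923/0.1193 = 0.03289 L.
At equivalence the base is fully converted to NH4+; total volume = 0.06178 L, so [NH4+] = 0.003923/0.06178 = 0.06351 M.
Ka(NH4+) = Kw/Kb = 1.0e-14 / 1.8 x 10^-5 = 5.56e-10.
[H^+] = sqrt(Ka x [NH4+]) = sqrt(5.56e-10 x 0.06351) = 5.94e-6 M.
pH = -log(5.94e-6) = 5.23.

5.23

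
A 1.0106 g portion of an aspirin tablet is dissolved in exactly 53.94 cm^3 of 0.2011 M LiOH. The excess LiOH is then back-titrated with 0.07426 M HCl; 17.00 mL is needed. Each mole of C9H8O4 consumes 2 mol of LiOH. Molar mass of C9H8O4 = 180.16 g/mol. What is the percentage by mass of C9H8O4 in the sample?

85.4%

Total n(LiOH) added = 0.2011 x 0.05394 = 0.01085 mol.
n(HCl) used = 0.07426 x 0.01700 = 0.001262 mol, which equals the excess n(LiOH).
So n(LiOH) consumed by the sample = 0.01085 - 0.001262 = 0.009585 mol.
n(C9H8O4) = 0.009585 / 2 = 0.004792 mol.
mass C9H8O4 = 0.004792 x 180.16 = 0.8634 g, so %C9H8O4 = 0.8634/1.0106 x 100 = 85.4%.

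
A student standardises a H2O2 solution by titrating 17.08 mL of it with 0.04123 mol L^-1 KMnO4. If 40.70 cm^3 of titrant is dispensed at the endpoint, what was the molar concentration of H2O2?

0.246 M

n(KMnO4) = 0.04123 x 0.04070 = 0.001678 mol.
From the balanced equation, 2 mol KMnO4 reacts with 5 mol H2O2, so n(H2O2) = 0.001678 x 5/2 = 0.004195 mol.
[H2O2] = 0.004195 / 0.01708 L = 0.246 M.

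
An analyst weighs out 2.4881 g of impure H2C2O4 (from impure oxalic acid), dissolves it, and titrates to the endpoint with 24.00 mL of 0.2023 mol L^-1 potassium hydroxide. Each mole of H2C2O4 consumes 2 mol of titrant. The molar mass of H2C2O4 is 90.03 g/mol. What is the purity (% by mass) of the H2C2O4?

8.78%

n(KOH) = 0.2023 x 0.02400 = 0.004855 mol.
n(H2C2O4) = 0.004855 / 2 = 0.002428 mol.
mass of H2C2O4 = 0.002428 x 90.03 = 0.2186 g.
% purity = 0.2186 / 2.4881 x 100 = 8.78%.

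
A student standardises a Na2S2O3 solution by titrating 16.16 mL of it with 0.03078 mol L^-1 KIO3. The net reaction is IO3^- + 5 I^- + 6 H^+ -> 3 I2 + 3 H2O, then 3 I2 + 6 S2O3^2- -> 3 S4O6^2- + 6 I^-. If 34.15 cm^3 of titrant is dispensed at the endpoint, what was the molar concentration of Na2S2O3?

0.390 M

n(KIO3) = 0.03078 x 0.03415 = 0.001051 mol.
From the balanced equation, 1 mol KIO3 reacts with 6 mol Na2S2O3, so n(Na2S2O3) = 0.001051 x 6/1 = 0.006307 mol.
[Na2S2O3] = 0.006307 / 0.01616 L = 0.390 M.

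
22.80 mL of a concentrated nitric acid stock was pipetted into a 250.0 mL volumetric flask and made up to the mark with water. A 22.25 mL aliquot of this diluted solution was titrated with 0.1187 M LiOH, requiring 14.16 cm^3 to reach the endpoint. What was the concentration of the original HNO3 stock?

0.828 M

n(LiOH) = 0.1187 x 0.01416 = 0.001681 mol.
n(HNO3) in the aliquot = 0.001681 mol.
[diluted HNO3] = 0.001681 / 0.02225 = 0.07554 M.
Dilution factor = 250.0/22.80 = 10.96, so [stock] = 0.07554 x 10.96 = 0.828 M.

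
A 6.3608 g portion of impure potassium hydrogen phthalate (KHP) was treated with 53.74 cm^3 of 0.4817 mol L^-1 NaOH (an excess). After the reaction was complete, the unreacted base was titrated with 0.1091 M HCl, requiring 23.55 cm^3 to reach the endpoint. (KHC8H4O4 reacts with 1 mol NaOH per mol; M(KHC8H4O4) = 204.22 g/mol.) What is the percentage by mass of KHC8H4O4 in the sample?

74.9%

Total n(NaOH) added = 0.4817 x 0.05374 = 0.02589 mol.
n(HCl) used = 0.1091 x 0.02355 = 0.002569 mol, which equals the excess n(NaOH).
So n(NaOH) consumed by the sample = 0.02589 - 0.002569 = 0.02332 mol.
n(KHC8H4O4) = 0.02332 / 1 = 0.02332 mol.
mass KHC8H4O4 = 0.02332 x 204.22 = 4.762 g, so %KHC8H4O4 = 4.762/6.3608 x 100 = 74.9%.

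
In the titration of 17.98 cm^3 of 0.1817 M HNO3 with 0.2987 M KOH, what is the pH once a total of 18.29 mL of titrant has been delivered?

n(acid) = 0.1817 x 0.01798 = 0.003267 mol; n(KOH) added = 0.2987 x 0.01829 = 0.005463 mol.
Base is in excess by 0.005463 - 0.003267 = 0.002196 mol in a total volume of 0.03627 L.
[OH^-] = 0.002196/0.03627 = 0.06055 M, so pOH = 1.22 and pH = 14.00 - 1.22 = 12.78.

12.78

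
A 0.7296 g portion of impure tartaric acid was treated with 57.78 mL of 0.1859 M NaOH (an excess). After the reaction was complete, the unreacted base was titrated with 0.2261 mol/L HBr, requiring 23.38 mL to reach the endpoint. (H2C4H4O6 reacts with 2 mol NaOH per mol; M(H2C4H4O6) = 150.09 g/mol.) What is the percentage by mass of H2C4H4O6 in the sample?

56.1%

Total n(NaOH) added = 0.1859 x 0.05778 = 0.01074 mol.
n(HBr) used = 0.2261 x 0.02338 = 0.005286 mol, which equals the excess n(NaOH).
So n(NaOH) consumed by the sample = 0.01074 - 0.005286 = 0.005455 mol.
n(H2C4H4O6) = 0.005455 / 2 = 0.002728 mol.
mass H2C4H4O6 = 0.002728 x 150.09 = 0.4094 g, so %H2C4H4O6 = 0.4094/0.7296 x 100 = 56.1%.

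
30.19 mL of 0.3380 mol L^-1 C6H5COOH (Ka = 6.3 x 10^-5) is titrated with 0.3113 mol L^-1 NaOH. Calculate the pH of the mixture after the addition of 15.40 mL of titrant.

4.15

Initial n(C6H5COOH) = 0.3380 x 0.03019 = 0.01020 mol.
n(NaOH) added = 0.3113 x 0.01540 = 0.004794 mol, converting that many moles of C6H5COOH to C6H5COO-.
Remaining n(C6H5COOH) = 0.005410 mol; n(C6H5COO-) = 0.004794 mol.
By Henderson-Hasselbalch, pH = pKa + log([A^-]/[HA]) = 4.20 + log(0.004794/0.005410) = 4.20 + (-0.05) = 4.15.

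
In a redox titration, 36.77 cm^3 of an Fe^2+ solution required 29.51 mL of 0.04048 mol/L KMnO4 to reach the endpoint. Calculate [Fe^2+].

n(KMnO4) = 0.04048 x 0.02951 = 0.001195 mol.
From the balanced equation, 1 mol KMnO4 reacts with 5 mol Fe^2+, so n(Fe^2+) = 0.001195 x 5/1 = 0.005973 mol.
[Fe^2+] = 0.005973 / 0.03677 L = 0.162 M.

0.162 M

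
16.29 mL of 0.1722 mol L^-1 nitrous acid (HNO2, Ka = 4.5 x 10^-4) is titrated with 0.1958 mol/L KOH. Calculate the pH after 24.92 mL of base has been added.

n(acid) = 0.1722 x 0.01629 = 0.002805 mol; n(KOH) added = 0.1958 x 0.02492 = 0.004879 mol.
Base is in excess by 0.004879 - 0.002805 = 0.002074 mol in a total volume of 0.04121 L.
[OH^-] = 0.002074/0.04121 = 0.05033 M, so pOH = 1.30 and pH = 14.00 - 1.30 = 12.70.

12.70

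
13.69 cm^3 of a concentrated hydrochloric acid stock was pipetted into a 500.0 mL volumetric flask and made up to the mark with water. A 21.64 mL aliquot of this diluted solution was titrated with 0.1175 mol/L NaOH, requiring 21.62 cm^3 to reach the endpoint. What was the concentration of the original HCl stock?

4.29 M

n(NaOH) = 0.1175 x 0.02162 = 0.002540 mol.
n(HCl) in the aliquot = 0.002540 mol.
[diluted HCl] = 0.002540 / 0.02164 = 0.1174 M.
Dilution factor = 500.0/13.69 = 36.52, so [stock] = 0.1174 x 36.52 = 4.29 M.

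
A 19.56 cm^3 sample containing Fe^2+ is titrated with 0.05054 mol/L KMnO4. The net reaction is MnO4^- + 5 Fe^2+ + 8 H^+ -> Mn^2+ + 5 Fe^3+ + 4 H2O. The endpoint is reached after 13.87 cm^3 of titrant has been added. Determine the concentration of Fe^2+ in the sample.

0.179 M

n(KMnO4) = 0.05054 x 0.01387 = 0.0007010 mol.
From the balanced equation, 1 mol KMnO4 reacts with 5 mol Fe^2+, so n(Fe^2+) = 0.0007010 x 5/1 = 0.003505 mol.
[Fe^2+] = 0.003505 / 0.01956 L = 0.179 M.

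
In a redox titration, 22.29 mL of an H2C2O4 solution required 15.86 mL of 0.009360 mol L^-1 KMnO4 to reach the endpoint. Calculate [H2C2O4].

n(KMnO4) = 0.009360 x 0.01586 = 0.0001484 mol.
From the balanced equation, 2 mol KMnO4 reacts with 5 mol H2C2O4, so n(H2C2O4) = 0.0001484 x 5/2 = 0.0003711 mol.
[H2C2O4] = 0.0003711 / 0.02229 L = 0.0166 M.

0.0166 M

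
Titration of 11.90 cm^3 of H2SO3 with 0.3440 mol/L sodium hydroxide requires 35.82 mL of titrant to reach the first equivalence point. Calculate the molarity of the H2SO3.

1.04 M

n(NaOH) = 0.3440 x 0.03582 = 0.01232 mol.
At the first equivalence point, 1 mol OH^- react per mol H2SO3, so n(H2SO3) = 0.01232 / 1 = 0.01232 mol.
[H2SO3] = 0.01232 / 0.01190 L = 1.04 M.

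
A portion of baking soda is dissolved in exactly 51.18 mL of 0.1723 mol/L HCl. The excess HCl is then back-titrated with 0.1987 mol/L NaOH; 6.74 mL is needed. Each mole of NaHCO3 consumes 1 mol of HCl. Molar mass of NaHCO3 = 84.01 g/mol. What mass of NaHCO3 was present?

0.628 g

Total n(HCl) added = 0.1723 x 0.05118 = 0.008818 mol.
n(NaOH) used = 0.1987 x 0.006740 = 0.001339 mol, which equals the excess n(HCl).
So n(HCl) consumed by the sample = 0.008818 - 0.001339 = 0.007479 mol.
n(NaHCO3) = 0.007479 / 1 = 0.007479 mol.
mass = 0.007479 mol x 84.01 g/mol = 0.628 g.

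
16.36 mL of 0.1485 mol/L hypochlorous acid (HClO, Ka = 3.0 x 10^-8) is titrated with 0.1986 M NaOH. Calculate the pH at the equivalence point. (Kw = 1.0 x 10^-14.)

10.23

n(HClO) = 0.1485 x 0.01636 = 0.002429 mol; V(NaOH) at equivalence = 0.002429/0.1986 = 0.01223 L.
At equivalence all the acid is converted to ClO-; total volume = 0.01636 + 0.01223 = 0.02859 L, so [ClO-] = 0.002429/0.02859 = 0.08497 M.
Kb = Kw/Ka = 1.0e-14 / 3.0 x 10^-8 = 3.33e-7.
[OH^-] = sqrt(Kb x [ClO-]) = sqrt(3.33e-7 x 0.08497) = 0.000168 M.
pOH = 3.77, so pH = 14.00 - 3.77 = 10.23.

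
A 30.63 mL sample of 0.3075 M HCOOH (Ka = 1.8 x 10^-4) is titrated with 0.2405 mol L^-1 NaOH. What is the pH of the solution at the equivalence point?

8.44

n(HCOOH) = 0.3075 x 0.03063 = 0.009419 mol; V(NaOH) at equivalence = 0.009419/0.2405 = 0.03916 L.
At equivalence all the acid is converted to HCOO-; total volume = 0.03063 + 0.03916 = 0.06979 L, so [HCOO-] = 0.009419/0.06979 = 0.1350 M.
Kb = Kw/Ka = 1.0e-14 / 1.8 x 10^-4 = 5.56e-11.
[OH^-] = sqrt(Kb x [HCOO-]) = sqrt(5.56e-11 x 0.1350) = 2.74e-6 M.
pOH = 5.56, so pH = 14.00 - 5.56 = 8.44.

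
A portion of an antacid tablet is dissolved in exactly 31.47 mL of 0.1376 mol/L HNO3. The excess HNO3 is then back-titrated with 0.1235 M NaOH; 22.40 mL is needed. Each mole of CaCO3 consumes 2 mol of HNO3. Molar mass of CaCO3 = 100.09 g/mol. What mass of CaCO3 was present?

Total n(HNO3) added = 0.1376 x 0.03147 = 0.004330 mol.
n(NaOH) used = 0.1235 x 0.02240 = 0.002766 mol, which equals the excess n(HNO3).
So n(HNO3) consumed by the sample = 0.004330 - 0.002766 = 0.001564 mol.
n(CaCO3) = 0.001564 / 2 = 0.0007819 mol.
mass = 0.0007819 mol x 100.09 g/mol = 0.0783 g.

0.0783 g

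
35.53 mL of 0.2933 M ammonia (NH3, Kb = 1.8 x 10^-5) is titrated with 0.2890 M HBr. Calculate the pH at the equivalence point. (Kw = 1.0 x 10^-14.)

n(NH3) = 0.2933 x 0.03553 = 0.01042 mol; V(HBr) at equivalence = 0.01042/0.2890 = 0.03606 L.
At equivalence the base is fully converted to NH4+; total volume = 0.07159 L, so [NH4+] = 0.01042/0.07159 = 0.1456 M.
Ka(NH4+) = Kw/Kb = 1.0e-14 / 1.8 x 10^-5 = 5.56e-10.
[H^+] = sqrt(Ka x [NH4+]) = sqrt(5.56e-10 x 0.1456) = 8.99e-6 M.
pH = -log(8.99e-6) = 5.05.

5.05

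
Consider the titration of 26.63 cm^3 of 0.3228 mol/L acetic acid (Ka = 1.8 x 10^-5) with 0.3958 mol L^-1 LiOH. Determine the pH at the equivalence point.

9.00

n(CH3COOH) = 0.3228 x 0.02663 = 0.008596 mol; V(LiOH) at equivalence = 0.008596/0.3958 = 0.02172 L.
At equivalence all the acid is converted to CH3COO-; total volume = 0.02663 + 0.02172 = 0.04835 L, so [CH3COO-] = 0.008596/0.04835 = 0.1778 M.
Kb = Kw/Ka = 1.0e-14 / 1.8 x 10^-5 = 5.56e-10.
[OH^-] = sqrt(Kb x [CH3COO-]) = sqrt(5.56e-10 x 0.1778) = 9.94e-6 M.
pOH = 5.00, so pH = 14.00 - 5.00 = 9.00.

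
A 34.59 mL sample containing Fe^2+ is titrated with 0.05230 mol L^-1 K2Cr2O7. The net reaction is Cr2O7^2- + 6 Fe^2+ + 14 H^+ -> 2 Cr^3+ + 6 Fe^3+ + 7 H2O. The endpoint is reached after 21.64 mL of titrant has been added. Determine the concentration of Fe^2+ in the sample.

n(K2Cr2O7) = 0.05230 x 0.02164 = 0.001132 mol.
From the balanced equation, 1 mol K2Cr2O7 reacts with 6 mol Fe^2+, so n(Fe^2+) = 0.001132 x 6/1 = 0.006791 mol.
[Fe^2+] = 0.006791 / 0.03459 L = 0.196 M.

0.196 M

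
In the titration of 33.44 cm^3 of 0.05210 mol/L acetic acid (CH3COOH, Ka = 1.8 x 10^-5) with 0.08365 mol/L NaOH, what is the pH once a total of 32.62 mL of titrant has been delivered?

12.17

n(acid) = 0.05210 x 0.03344 = 0.001742 mol; n(NaOH) added = 0.08365 x 0.03262 = 0.002729 mol.
Base is in excess by 0.002729 - 0.001742 = 0.0009864 mol in a total volume of 0.06606 L.
[OH^-] = 0.0009864/0.06606 = 0.01493 M, so pOH = 1.83 and pH = 14.00 - 1.83 = 12.17.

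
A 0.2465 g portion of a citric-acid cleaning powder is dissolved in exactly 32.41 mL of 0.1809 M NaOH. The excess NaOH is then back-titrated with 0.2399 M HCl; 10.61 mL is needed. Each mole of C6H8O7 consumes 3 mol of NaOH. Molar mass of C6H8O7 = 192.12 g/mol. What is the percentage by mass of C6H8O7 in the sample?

Total n(NaOH) added = 0.1809 x 0.03241 = 0.005863 mol.
n(HCl) used = 0.2399 x 0.01061 = 0.002545 mol, which equals the excess n(NaOH).
So n(NaOH) consumed by the sample = 0.005863 - 0.002545 = 0.003318 mol.
n(C6H8O7) = 0.003318 / 3 = 0.001106 mol.
mass C6H8O7 = 0.001106 x 192.12 = 0.2125 g, so %C6H8O7 = 0.2125/0.2465 x 100 = 86.2%.

86.2%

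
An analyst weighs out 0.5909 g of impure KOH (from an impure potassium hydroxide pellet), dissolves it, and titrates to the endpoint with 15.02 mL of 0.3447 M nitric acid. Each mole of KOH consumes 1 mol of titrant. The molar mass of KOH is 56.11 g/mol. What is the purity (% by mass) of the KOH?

n(HNO3) = 0.3447 x 0.01502 = 0.005177 mol.
n(KOH) = 0.005177 / 1 = 0.005177 mol.
mass of KOH = 0.005177 x 56.11 = 0.2905 g.
% purity = 0.2905 / 0.5909 x 100 = 49.2%.

49.2%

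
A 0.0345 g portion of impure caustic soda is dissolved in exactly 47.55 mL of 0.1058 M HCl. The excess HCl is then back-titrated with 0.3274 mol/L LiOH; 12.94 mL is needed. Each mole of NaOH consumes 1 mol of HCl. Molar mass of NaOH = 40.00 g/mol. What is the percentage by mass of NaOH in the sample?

Total n(HCl) added = 0.1058 x 0.04755 = 0.005031 mol.
n(LiOH) used = 0.3274 x 0.01294 = 0.004237 mol, which equals the excess n(HCl).
So n(HCl) consumed by the sample = 0.005031 - 0.004237 = 0.0007942 mol.
n(NaOH) = 0.0007942 / 1 = 0.0007942 mol.
mass NaOH = 0.0007942 x 40.00 = 0.03177 g, so %NaOH = 0.03177/0.0345 x 100 = 92.1%.

92.1%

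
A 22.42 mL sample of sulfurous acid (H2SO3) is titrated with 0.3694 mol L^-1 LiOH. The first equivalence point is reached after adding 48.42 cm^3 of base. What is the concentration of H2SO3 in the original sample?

0.798 M

n(LiOH) = 0.3694 x 0.04842 = 0.01789 mol.
At the first equivalence point, 1 mol OH^- react per mol H2SO3, so n(H2SO3) = 0.01789 / 1 = 0.01789 mol.
[H2SO3] = 0.01789 / 0.02242 L = 0.798 M.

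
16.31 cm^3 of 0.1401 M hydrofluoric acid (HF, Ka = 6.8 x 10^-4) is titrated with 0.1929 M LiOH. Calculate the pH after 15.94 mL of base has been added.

12.39

n(acid) = 0.1401 x 0.01631 = 0.002285 mol; n(LiOH) added = 0.1929 x 0.01594 = 0.003075 mol.
Base is in excess by 0.003075 - 0.002285 = 0.0007898 mol in a total volume of 0.03225 L.
[OH^-] = 0.0007898/0.03225 = 0.02449 M, so pOH = 1.61 and pH = 14.00 - 1.61 = 12.39.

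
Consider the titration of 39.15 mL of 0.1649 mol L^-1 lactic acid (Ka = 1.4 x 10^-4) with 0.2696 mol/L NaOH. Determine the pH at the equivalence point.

n(HC3H5O3) = 0.1649 x 0.03915 = 0.006456 mol; V(NaOH) at equivalence = 0.006456/0.2696 = 0.02395 L.
At equivalence all the acid is converted to C3H5O3-; total volume = 0.03915 + 0.02395 = 0.06310 L, so [C3H5O3-] = 0.006456/0.06310 = 0.1023 M.
Kb = Kw/Ka = 1.0e-14 / 1.4 x 10^-4 = 7.14e-11.
[OH^-] = sqrt(Kb x [C3H5O3-]) = sqrt(7.14e-11 x 0.1023) = 2.70e-6 M.
pOH = 5.57, so pH = 14.00 - 5.57 = 8.43.

8.43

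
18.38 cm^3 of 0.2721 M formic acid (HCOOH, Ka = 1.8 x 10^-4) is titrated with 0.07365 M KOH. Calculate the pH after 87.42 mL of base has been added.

n(acid) = 0.2721 x 0.01838 = 0.005001 mol; n(KOH) added = 0.07365 x 0.08742 = 0.006438 mol.
Base is in excess by 0.006438 - 0.005001 = 0.001437 mol in a total volume of 0.1058 L.
[OH^-] = 0.001437/0.1058 = 0.01358 M, so pOH = 1.87 and pH = 14.00 - 1.87 = 12.13.

12.13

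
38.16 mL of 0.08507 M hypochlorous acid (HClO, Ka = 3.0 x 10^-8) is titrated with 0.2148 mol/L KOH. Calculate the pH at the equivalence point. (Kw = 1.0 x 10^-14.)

n(HClO) = 0.08507 x 0.03816 = 0.003246 mol; V(KOH) at equivalence = 0.003246/0.2148 = 0.01511 L.
At equivalence all the acid is converted to ClO-; total volume = 0.03816 + 0.01511 = 0.05327 L, so [ClO-] = 0.003246/0.05327 = 0.06094 M.
Kb = Kw/Ka = 1.0e-14 / 3.0 x 10^-8 = 3.33e-7.
[OH^-] = sqrt(Kb x [ClO-]) = sqrt(3.33e-7 x 0.06094) = 0.000143 M.
pOH = 3.85, so pH = 14.00 - 3.85 = 10.15.

10.15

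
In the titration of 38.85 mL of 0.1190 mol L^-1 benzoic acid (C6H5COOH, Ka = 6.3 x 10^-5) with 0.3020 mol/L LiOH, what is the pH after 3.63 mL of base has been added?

3.69

Initial n(C6H5COOH) = 0.1190 x 0.03885 = 0.004623 mol.
n(LiOH) added = 0.3020 x 0.003630 = 0.001096 mol, converting that many moles of C6H5COOH to C6H5COO-.
Remaining n(C6H5COOH) = 0.003527 mol; n(C6H5COO-) = 0.001096 mol.
By Henderson-Hasselbalch, pH = pKa + log([A^-]/[HA]) = 4.20 + log(0.001096/0.003527) = 4.20 + (-0.51) = 3.69.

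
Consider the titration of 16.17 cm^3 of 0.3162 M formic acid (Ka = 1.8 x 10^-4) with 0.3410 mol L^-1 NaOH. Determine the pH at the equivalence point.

8.48

n(HCOOH) = 0.3162 x 0.01617 = 0.005113 mol; V(NaOH) at equivalence = 0.005113/0.3410 = 0.01499 L.
At equivalence all the acid is converted to HCOO-; total volume = 0.01617 + 0.01499 = 0.03116 L, so [HCOO-] = 0.005113/0.03116 = 0.1641 M.
Kb = Kw/Ka = 1.0e-14 / 1.8 x 10^-4 = 5.56e-11.
[OH^-] = sqrt(Kb x [HCOO-]) = sqrt(5.56e-11 x 0.1641) = 3.02e-6 M.
pOH = 5.52, so pH = 14.00 - 5.52 = 8.48.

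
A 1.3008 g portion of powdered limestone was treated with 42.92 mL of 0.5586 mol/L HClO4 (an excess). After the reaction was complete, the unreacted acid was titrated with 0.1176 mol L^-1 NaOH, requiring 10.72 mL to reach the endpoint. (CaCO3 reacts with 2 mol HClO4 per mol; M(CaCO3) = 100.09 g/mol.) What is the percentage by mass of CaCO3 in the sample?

87.4%

Total n(HClO4) added = 0.5586 x 0.04292 = 0.02398 mol.
n(NaOH) used = 0.1176 x 0.01072 = 0.001261 mol, which equals the excess n(HClO4).
So n(HClO4) consumed by the sample = 0.02398 - 0.001261 = 0.02271 mol.
n(CaCO3) = 0.02271 / 2 = 0.01136 mol.
mass CaCO3 = 0.01136 x 100.09 = 1.137 g, so %CaCO3 = 1.137/1.3008 x 100 = 87.4%.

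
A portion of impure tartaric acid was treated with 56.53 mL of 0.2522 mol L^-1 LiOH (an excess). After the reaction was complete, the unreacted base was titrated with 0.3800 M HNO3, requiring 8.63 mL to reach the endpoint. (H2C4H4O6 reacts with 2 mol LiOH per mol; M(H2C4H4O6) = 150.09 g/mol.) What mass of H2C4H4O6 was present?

Total n(LiOH) added = 0.2522 x 0.05653 = 0.01426 mol.
n(HNO3) used = 0.3800 x 0.008630 = 0.003279 mol, which equals the excess n(LiOH).
So n(LiOH) consumed by the sample = 0.01426 - 0.003279 = 0.01098 mol.
n(H2C4H4O6) = 0.01098 / 2 = 0.005489 mol.
mass = 0.005489 mol x 150.09 g/mol = 0.824 g.

0.824 g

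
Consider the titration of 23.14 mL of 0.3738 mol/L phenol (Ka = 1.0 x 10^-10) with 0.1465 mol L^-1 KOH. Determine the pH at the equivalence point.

11.51

n(C6H5OH) = 0.3738 x 0.02314 = 0.008650 mol; V(KOH) at equivalence = 0.008650/0.1465 = 0.05904 L.
At equivalence all the acid is converted to C6H5O-; total volume = 0.02314 + 0.05904 = 0.08218 L, so [C6H5O-] = 0.008650/0.08218 = 0.1053 M.
Kb = Kw/Ka = 1.0e-14 / 1.0 x 10^-10 = 0.000100.
[OH^-] = sqrt(Kb x [C6H5O-]) = sqrt(0.000100 x 0.1053) = 0.00324 M.
pOH = 2.49, so pH = 14.00 - 2.49 = 11.51.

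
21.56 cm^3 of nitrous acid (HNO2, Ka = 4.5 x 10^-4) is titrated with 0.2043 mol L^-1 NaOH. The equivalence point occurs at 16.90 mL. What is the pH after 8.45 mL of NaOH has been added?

3.35

8.45 mL is exactly half the equivalence volume (16.90/2), i.e. the half-equivalence point.
There, n(HA) = n(A^-), so pH = pKa = -log(4.5 x 10^-4) = 3.35.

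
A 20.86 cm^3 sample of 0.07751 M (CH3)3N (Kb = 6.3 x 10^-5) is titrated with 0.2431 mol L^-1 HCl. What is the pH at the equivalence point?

5.52

n((CH3)3N) = 0.07751 x 0.02086 = 0.001617 mol; V(HCl) at equivalence = 0.001617/0.2431 = 0.006651 L.
At equivalence the base is fully converted to (CH3)3NH+; total volume = 0.02751 L, so [(CH3)3NH+] = 0.001617/0.02751 = 0.05877 M.
Ka((CH3)3NH+) = Kw/Kb = 1.0e-14 / 6.3 x 10^-5 = 1.59e-10.
[H^+] = sqrt(Ka x [(CH3)3NH+]) = sqrt(1.59e-10 x 0.05877) = 3.05e-6 M.
pH = -log(3.05e-6) = 5.52.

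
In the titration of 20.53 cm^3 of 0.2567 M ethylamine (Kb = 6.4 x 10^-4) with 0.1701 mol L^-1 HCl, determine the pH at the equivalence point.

n(C2H5NH2) = 0.2567 x 0.02053 = 0.005270 mol; V(HCl) at equivalence = 0.005270/0.1701 = 0.03098 L.
At equivalence the base is fully converted to C2H5NH3+; total volume = 0.05151 L, so [C2H5NH3+] = 0.005270/0.05151 = 0.1023 M.
Ka(C2H5NH3+) = Kw/Kb = 1.0e-14 / 6.4 x 10^-4 = 1.56e-11.
[H^+] = sqrt(Ka x [C2H5NH3+]) = sqrt(1.56e-11 x 0.1023) = 1.26e-6 M.
pH = -log(1.26e-6) = 5.90.

5.90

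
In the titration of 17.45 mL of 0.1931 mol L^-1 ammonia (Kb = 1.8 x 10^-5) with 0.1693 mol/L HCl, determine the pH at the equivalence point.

n(NH3) = 0.1931 x 0.01745 = 0.003370 mol; V(HCl) at equivalence = 0.003370/0.1693 = 0.01990 L.
At equivalence the base is fully converted to NH4+; total volume = 0.03735 L, so [NH4+] = 0.003370/0.03735 = 0.09021 M.
Ka(NH4+) = Kw/Kb = 1.0e-14 / 1.8 x 10^-5 = 5.56e-10.
[H^+] = sqrt(Ka x [NH4+]) = sqrt(5.56e-10 x 0.09021) = 7.08e-6 M.
pH = -log(7.08e-6) = 5.15.

5.15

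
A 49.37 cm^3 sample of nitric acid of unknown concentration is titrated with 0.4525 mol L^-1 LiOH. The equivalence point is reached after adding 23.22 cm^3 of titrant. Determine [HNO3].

0.213 M

n(LiOH) delivered = 0.4525 x 0.02322 = 0.01051 mol.
For a 1:1 reaction, n(HNO3) = 0.01051 mol.
[HNO3] = 0.01051 mol / 0.04937 L = 0.213 M.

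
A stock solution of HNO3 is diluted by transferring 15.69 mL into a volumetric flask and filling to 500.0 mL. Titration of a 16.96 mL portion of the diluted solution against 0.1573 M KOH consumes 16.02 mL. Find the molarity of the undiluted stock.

n(KOH) = 0.1573 x 0.01602 = 0.002520 mol.
n(HNO3) in the aliquot = 0.002520 mol.
[diluted HNO3] = 0.002520 / 0.01696 = 0.1486 M.
Dilution factor = 500.0/15.69 = 31.87, so [stock] = 0.1486 x 31.87 = 4.73 M.

4.73 M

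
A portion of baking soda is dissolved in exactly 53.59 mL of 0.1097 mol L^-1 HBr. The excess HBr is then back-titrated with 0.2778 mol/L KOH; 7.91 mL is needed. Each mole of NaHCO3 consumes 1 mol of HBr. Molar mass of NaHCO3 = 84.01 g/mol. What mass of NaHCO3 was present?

Total n(HBr) added = 0.1097 x 0.05359 = 0.005879 mol.
n(KOH) used = 0.2778 x 0.007910 = 0.002197 mol, which equals the excess n(HBr).
So n(HBr) consumed by the sample = 0.005879 - 0.002197 = 0.003681 mol.
n(NaHCO3) = 0.003681 / 1 = 0.003681 mol.
mass = 0.003681 mol x 84.01 g/mol = 0.309 g.

0.309 g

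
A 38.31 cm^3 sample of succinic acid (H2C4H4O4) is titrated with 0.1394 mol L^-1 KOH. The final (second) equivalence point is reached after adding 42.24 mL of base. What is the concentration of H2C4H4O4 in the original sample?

n(KOH) = 0.1394 x 0.04224 = 0.005888 mol.
At the final (second) equivalence point, 2 mol OH^- react per mol H2C4H4O4, so n(H2C4H4O4) = 0.005888 / 2 = 0.002944 mol.
[H2C4H4O4] = 0.002944 / 0.03831 L = 0.0769 M.

0.0769 M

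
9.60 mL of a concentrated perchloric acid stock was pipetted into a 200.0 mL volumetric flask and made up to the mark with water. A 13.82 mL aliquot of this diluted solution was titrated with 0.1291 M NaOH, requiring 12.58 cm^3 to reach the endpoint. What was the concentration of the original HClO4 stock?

2.45 M

n(NaOH) = 0.1291 x 0.01258 = 0.001624 mol.
n(HClO4) in the aliquot = 0.001624 mol.
[diluted HClO4] = 0.001624 / 0.01382 = 0.1175 M.
Dilution factor = 200.0/9.600 = 20.83, so [stock] = 0.1175 x 20.83 = 2.45 M.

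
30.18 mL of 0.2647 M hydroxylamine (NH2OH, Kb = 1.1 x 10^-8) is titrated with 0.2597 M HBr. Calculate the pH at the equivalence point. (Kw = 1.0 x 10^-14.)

n(NH2OH) = 0.2647 x 0.03018 = 0.007989 mol; V(HBr) at equivalence = 0.007989/0.2597 = 0.03076 L.
At equivalence the base is fully converted to NH3OH+; total volume = 0.06094 L, so [NH3OH+] = 0.007989/0.06094 = 0.1311 M.
Ka(NH3OH+) = Kw/Kb = 1.0e-14 / 1.1 x 10^-8 = 9.09e-7.
[H^+] = sqrt(Ka x [NH3OH+]) = sqrt(9.09e-7 x 0.1311) = 0.000345 M.
pH = -log(0.000345) = 3.46.

3.46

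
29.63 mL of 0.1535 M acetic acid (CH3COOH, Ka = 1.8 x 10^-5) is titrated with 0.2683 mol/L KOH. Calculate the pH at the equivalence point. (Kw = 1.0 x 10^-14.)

8.87

n(CH3COOH) = 0.1535 x 0.02963 = 0.004548 mol; V(KOH) at equivalence = 0.004548/0.2683 = 0.01695 L.
At equivalence all the acid is converted to CH3COO-; total volume = 0.02963 + 0.01695 = 0.04658 L, so [CH3COO-] = 0.004548/0.04658 = 0.09764 M.
Kb = Kw/Ka = 1.0e-14 / 1.8 x 10^-5 = 5.56e-10.
[OH^-] = sqrt(Kb x [CH3COO-]) = sqrt(5.56e-10 x 0.09764) = 7.37e-6 M.
pOH = 5.13, so pH = 14.00 - 5.13 = 8.87.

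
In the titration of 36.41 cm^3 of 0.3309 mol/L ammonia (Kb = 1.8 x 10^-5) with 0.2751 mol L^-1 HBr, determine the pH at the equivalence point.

5.04

n(NH3) = 0.3309 x 0.03641 = 0.01205 mol; V(HBr) at equivalence = 0.01205/0.2751 = 0.04380 L.
At equivalence the base is fully converted to NH4+; total volume = 0.08021 L, so [NH4+] = 0.01205/0.08021 = 0.1502 M.
Ka(NH4+) = Kw/Kb = 1.0e-14 / 1.8 x 10^-5 = 5.56e-10.
[H^+] = sqrt(Ka x [NH4+]) = sqrt(5.56e-10 x 0.1502) = 9.14e-6 M.
pH = -log(9.14e-6) = 5.04.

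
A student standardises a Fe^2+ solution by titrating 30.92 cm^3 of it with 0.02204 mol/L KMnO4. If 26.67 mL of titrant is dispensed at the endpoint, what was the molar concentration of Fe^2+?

n(KMnO4) = 0.02204 x 0.02667 = 0.0005878 mol.
From the balanced equation, 1 mol KMnO4 reacts with 5 mol Fe^2+, so n(Fe^2+) = 0.0005878 x 5/1 = 0.002939 mol.
[Fe^2+] = 0.002939 / 0.03092 L = 0.0951 M.

0.0951 M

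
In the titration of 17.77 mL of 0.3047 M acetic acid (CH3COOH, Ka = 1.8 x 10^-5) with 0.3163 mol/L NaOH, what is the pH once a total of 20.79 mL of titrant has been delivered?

12.48

n(acid) = 0.3047 x 0.01777 = 0.005415 mol; n(NaOH) added = 0.3163 x 0.02079 = 0.006576 mol.
Base is in excess by 0.006576 - 0.005415 = 0.001161 mol in a total volume of 0.03856 L.
[OH^-] = 0.001161/0.03856 = 0.03012 M, so pOH = 1.52 and pH = 14.00 - 1.52 = 12.48.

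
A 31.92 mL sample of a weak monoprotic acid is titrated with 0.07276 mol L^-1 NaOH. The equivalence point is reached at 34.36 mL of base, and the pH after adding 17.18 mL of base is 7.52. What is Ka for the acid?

17.18 mL is half of the equivalence volume, so this is the half-equivalence point where [HA] = [A^-].
At half-equivalence pH = pKa, so pKa = 7.52.
Ka = 10^(-7.52) = 3.0 x 10^-8.

3.0 x 10^-8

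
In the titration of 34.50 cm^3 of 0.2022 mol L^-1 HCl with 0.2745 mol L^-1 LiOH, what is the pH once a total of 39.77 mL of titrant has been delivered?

12.72

n(acid) = 0.2022 x 0.03450 = 0.006976 mol; n(LiOH) added = 0.2745 x 0.03977 = 0.01092 mol.
Base is in excess by 0.01092 - 0.006976 = 0.003941 mol in a total volume of 0.07427 L.
[OH^-] = 0.003941/0.07427 = 0.05306 M, so pOH = 1.28 and pH = 14.00 - 1.28 = 12.72.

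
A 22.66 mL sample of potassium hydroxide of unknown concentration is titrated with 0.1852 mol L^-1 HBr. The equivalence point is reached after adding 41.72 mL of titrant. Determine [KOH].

0.341 M

n(HBr) delivered = 0.1852 x 0.04172 = 0.007727 mol.
For a 1:1 reaction, n(KOH) = 0.007727 mol.
[KOH] = 0.007727 mol / 0.02266 L = 0.341 M.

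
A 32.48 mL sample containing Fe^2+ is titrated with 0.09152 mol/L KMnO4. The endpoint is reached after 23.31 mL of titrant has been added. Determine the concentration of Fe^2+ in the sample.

n(KMnO4) = 0.09152 x 0.02331 = 0.002133 mol.
From the balanced equation, 1 mol KMnO4 reacts with 5 mol Fe^2+, so n(Fe^2+) = 0.002133 x 5/1 = 0.01067 mol.
[Fe^2+] = 0.01067 / 0.03248 L = 0.328 M.

0.328 M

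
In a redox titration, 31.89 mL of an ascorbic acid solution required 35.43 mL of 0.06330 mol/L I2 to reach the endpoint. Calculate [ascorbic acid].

n(I2) = 0.06330 x 0.03543 = 0.002243 mol.
From the balanced equation, 1 mol I2 reacts with 1 mol ascorbic acid, so n(ascorbic acid) = 0.002243 x 1/1 = 0.002243 mol.
[ascorbic acid] = 0.002243 / 0.03189 L = 0.0703 M.

0.0703 M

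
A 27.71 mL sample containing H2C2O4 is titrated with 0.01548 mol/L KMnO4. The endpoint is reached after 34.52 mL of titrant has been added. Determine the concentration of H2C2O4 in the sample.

n(KMnO4) = 0.01548 x 0.03452 = 0.0005344 mol.
From the balanced equation, 2 mol KMnO4 reacts with 5 mol H2C2O4, so n(H2C2O4) = 0.0005344 x 5/2 = 0.001336 mol.
[H2C2O4] = 0.001336 / 0.02771 L = 0.0482 M.

0.0482 M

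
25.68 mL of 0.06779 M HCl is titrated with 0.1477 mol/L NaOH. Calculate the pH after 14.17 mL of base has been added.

11.95

n(acid) = 0.06779 x 0.02568 = 0.001741 mol; n(NaOH) added = 0.1477 x 0.01417 = 0.002093 mol.
Base is in excess by 0.002093 - 0.001741 = 0.0003521 mol in a total volume of 0.03985 L.
[OH^-] = 0.0003521/0.03985 = 0.008835 M, so pOH = 2.05 and pH = 14.00 - 2.05 = 11.95.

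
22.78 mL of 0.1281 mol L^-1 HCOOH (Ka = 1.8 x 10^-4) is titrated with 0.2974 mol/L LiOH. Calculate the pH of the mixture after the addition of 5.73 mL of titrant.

3.89

Initial n(HCOOH) = 0.1281 x 0.02278 = 0.002918 mol.
n(LiOH) added = 0.2974 x 0.005730 = 0.001704 mol, converting that many moles of HCOOH to HCOO-.
Remaining n(HCOOH) = 0.001214 mol; n(HCOO-) = 0.001704 mol.
By Henderson-Hasselbalch, pH = pKa + log([A^-]/[HA]) = 3.74 + log(0.001704/0.001214) = 3.74 + (+0.15) = 3.89.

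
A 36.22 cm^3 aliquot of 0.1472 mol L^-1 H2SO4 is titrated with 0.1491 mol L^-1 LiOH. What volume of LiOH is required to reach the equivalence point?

n(H2SO4) = 0.1472 mol/L x 0.03622 L = 0.005332 mol.
The neutralisation is 1 H2SO4 : 2 LiOH, so n(LiOH) = 0.005332 x 2/1 = 0.01066 mol.
V(LiOH) = 0.01066 / 0.1491 = 0.07152 L = 71.5 mL.

71.5 mL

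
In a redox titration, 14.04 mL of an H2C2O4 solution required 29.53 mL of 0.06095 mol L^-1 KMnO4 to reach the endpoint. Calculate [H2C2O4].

n(KMnO4) = 0.06095 x 0.02953 = 0.001800 mol.
From the balanced equation, 2 mol KMnO4 reacts with 5 mol H2C2O4, so n(H2C2O4) = 0.001800 x 5/2 = 0.004500 mol.
[H2C2O4] = 0.004500 / 0.01404 L = 0.320 M.

0.320 M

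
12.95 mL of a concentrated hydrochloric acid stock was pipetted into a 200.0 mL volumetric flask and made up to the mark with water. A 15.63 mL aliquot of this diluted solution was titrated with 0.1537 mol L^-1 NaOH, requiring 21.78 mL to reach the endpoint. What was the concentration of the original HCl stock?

n(NaOH) = 0.1537 x 0.02178 = 0.003348 mol.
n(HCl) in the aliquot = 0.003348 mol.
[diluted HCl] = 0.003348 / 0.01563 = 0.2142 M.
Dilution factor = 200.0/12.95 = 15.44, so [stock] = 0.2142 x 15.44 = 3.31 M.

3.31 M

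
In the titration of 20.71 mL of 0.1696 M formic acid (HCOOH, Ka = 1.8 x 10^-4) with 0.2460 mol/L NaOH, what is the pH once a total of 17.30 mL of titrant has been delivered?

12.29

n(acid) = 0.1696 x 0.02071 = 0.003512 mol; n(NaOH) added = 0.2460 x 0.01730 = 0.004256 mol.
Base is in excess by 0.004256 - 0.003512 = 0.0007434 mol in a total volume of 0.03801 L.
[OH^-] = 0.0007434/0.03801 = 0.01956 M, so pOH = 1.71 and pH = 14.00 - 1.71 = 12.29.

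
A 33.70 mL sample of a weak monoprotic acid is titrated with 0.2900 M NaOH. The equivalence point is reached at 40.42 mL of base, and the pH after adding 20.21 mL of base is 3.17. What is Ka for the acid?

20.21 mL is half of the equivalence volume, so this is the half-equivalence point where [HA] = [A^-].
At half-equivalence pH = pKa, so pKa = 3.17.
Ka = 10^(-3.17) = 6.8 x 10^-4.

6.8 x 10^-4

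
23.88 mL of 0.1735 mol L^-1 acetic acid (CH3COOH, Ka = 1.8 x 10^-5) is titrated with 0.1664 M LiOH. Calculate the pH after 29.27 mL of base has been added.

12.14

n(acid) = 0.1735 x 0.02388 = 0.004143 mol; n(LiOH) added = 0.1664 x 0.02927 = 0.004871 mol.
Base is in excess by 0.004871 - 0.004143 = 0.0007273 mol in a total volume of 0.05315 L.
[OH^-] = 0.0007273/0.05315 = 0.01368 M, so pOH = 1.86 and pH = 14.00 - 1.86 = 12.14.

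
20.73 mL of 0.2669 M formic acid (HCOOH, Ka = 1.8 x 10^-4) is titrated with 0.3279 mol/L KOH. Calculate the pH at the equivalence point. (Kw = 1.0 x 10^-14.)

n(HCOOH) = 0.2669 x 0.02073 = 0.005533 mol; V(KOH) at equivalence = 0.005533/0.3279 = 0.01687 L.
At equivalence all the acid is converted to HCOO-; total volume = 0.02073 + 0.01687 = 0.03760 L, so [HCOO-] = 0.005533/0.03760 = 0.1471 M.
Kb = Kw/Ka = 1.0e-14 / 1.8 x 10^-4 = 5.56e-11.
[OH^-] = sqrt(Kb x [HCOO-]) = sqrt(5.56e-11 x 0.1471) = 2.86e-6 M.
pOH = 5.54, so pH = 14.00 - 5.54 = 8.46.

8.46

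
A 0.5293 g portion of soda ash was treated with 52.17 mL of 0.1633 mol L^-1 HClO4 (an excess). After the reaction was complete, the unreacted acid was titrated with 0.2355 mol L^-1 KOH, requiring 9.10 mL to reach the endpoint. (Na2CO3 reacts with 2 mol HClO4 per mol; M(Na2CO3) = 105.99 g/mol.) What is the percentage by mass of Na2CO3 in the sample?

63.8%

Total n(HClO4) added = 0.1633 x 0.05217 = 0.008519 mol.
n(KOH) used = 0.2355 x 0.009100 = 0.002143 mol, which equals the excess n(HClO4).
So n(HClO4) consumed by the sample = 0.008519 - 0.002143 = 0.006376 mol.
n(Na2CO3) = 0.006376 / 2 = 0.003188 mol.
mass Na2CO3 = 0.003188 x 105.99 = 0.3379 g, so %Na2CO3 = 0.3379/0.5293 x 100 = 63.8%.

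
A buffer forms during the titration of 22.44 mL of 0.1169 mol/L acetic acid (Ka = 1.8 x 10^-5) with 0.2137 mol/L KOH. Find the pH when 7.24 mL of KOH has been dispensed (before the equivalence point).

4.90

Initial n(CH3COOH) = 0.1169 x 0.02244 = 0.002623 mol.
n(KOH) added = 0.2137 x 0.007240 = 0.001547 mol, converting that many moles of CH3COOH to CH3COO-.
Remaining n(CH3COOH) = 0.001076 mol; n(CH3COO-) = 0.001547 mol.
By Henderson-Hasselbalch, pH = pKa + log([A^-]/[HA]) = 4.74 + log(0.001547/0.001076) = 4.74 + (+0.16) = 4.90.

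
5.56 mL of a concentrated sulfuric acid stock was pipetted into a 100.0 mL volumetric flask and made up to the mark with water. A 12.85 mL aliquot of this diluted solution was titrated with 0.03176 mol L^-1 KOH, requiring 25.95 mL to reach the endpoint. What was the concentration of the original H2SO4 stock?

0.577 M

n(KOH) = 0.03176 x 0.02595 = 0.0008242 mol.
n(H2SO4) in the aliquot = 0.0008242 x 1/2 = 0.0004121 mol.
[diluted H2SO4] = 0.0004121 / 0.01285 = 0.03207 M.
Dilution factor = 100.0/5.560 = 17.99, so [stock] = 0.03207 x 17.99 = 0.577 M.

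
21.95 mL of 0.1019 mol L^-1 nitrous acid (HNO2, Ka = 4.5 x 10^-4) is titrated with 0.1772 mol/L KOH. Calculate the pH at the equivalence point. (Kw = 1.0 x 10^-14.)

n(HNO2) = 0.1019 x 0.02195 = 0.002237 mol; V(KOH) at equivalence = 0.002237/0.1772 = 0.01262 L.
At equivalence all the acid is converted to NO2-; total volume = 0.02195 + 0.01262 = 0.03457 L, so [NO2-] = 0.002237/0.03457 = 0.06470 M.
Kb = Kw/Ka = 1.0e-14 / 4.5 x 10^-4 = 2.22e-11.
[OH^-] = sqrt(Kb x [NO2-]) = sqrt(2.22e-11 x 0.06470) = 1.20e-6 M.
pOH = 5.92, so pH = 14.00 - 5.92 = 8.08.

8.08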